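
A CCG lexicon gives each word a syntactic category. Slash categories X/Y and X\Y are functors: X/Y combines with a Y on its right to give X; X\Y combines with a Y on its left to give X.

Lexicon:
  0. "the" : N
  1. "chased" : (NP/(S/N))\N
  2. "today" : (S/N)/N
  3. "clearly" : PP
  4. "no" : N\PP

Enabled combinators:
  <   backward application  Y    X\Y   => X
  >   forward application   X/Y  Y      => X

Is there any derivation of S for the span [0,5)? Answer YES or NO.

NO

N (NP/(S/N))\N (S/N)/N PP N\PP
CKY chart[0,5] = {NP}; S ∉ chart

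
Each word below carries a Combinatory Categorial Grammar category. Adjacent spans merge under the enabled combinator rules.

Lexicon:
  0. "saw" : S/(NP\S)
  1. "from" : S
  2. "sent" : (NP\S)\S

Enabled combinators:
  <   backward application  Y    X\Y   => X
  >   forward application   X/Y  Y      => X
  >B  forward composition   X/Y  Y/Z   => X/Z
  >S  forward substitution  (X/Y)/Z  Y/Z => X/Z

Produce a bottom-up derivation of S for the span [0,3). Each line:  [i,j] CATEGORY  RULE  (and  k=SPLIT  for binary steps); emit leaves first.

[0,1] S/(NP\S)  lex  "saw"
[1,2] S  lex  "from"
[2,3] (NP\S)\S  lex  "sent"
[1,3] NP\S  <  k=2
[0,3] S  >  k=1

[0,3] S   >
  [0,1] "saw" : S/(NP\S)
  [1,3] NP\S   <
    [1,2] "from" : S
    [2,3] "sent" : (NP\S)\S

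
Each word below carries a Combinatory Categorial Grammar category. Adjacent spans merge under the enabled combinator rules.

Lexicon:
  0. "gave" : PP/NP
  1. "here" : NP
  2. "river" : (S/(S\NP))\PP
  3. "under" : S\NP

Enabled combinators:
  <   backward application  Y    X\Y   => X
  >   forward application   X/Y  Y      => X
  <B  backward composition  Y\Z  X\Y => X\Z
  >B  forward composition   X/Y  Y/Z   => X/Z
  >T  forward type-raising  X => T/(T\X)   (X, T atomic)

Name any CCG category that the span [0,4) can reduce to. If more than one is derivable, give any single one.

[0,4] S   >
  [0,3] S/(S\NP)   <
    [0,2] PP   >
      [0,1] "gave" : PP/NP
      [1,2] "here" : NP
    [2,3] "river" : (S/(S\NP))\PP
  [3,4] "under" : S\NP

S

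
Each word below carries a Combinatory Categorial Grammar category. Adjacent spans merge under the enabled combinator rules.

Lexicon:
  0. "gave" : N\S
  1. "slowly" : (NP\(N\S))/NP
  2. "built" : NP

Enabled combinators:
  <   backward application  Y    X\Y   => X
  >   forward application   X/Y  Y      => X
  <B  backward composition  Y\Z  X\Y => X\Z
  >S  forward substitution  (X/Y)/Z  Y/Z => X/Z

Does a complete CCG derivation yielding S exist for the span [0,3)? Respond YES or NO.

N\S (NP\(N\S))/NP NP
CKY chart[0,3] = {NP}; S ∉ chart

NO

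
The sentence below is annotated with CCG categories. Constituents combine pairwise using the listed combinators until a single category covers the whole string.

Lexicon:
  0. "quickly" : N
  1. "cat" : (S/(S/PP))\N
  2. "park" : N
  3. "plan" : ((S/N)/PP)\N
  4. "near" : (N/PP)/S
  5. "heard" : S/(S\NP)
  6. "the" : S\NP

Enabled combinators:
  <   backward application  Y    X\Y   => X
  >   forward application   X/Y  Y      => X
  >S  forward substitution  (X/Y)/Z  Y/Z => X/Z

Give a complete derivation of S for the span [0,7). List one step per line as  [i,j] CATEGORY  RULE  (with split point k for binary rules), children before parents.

[0,1] N  lex  "quickly"
[1,2] (S/(S/PP))\N  lex  "cat"
[0,2] S/(S/PP)  <  k=1
[2,3] N  lex  "park"
[3,4] ((S/N)/PP)\N  lex  "plan"
[2,4] (S/N)/PP  <  k=3
[4,5] (N/PP)/S  lex  "near"
[5,6] S/(S\NP)  lex  "heard"
[6,7] S\NP  lex  "the"
[5,7] S  >  k=6
[4,7] N/PP  >  k=5
[2,7] S/PP  >S  k=4
[0,7] S  >  k=2

[0,7] S   >
  [0,2] S/(S/PP)   <
    [0,1] "quickly" : N
    [1,2] "cat" : (S/(S/PP))\N
  [2,7] S/PP   >S
    [2,4] (S/N)/PP   <
      [2,3] "park" : N
      [3,4] "plan" : ((S/N)/PP)\N
    [4,7] N/PP   >
      [4,5] "near" : (N/PP)/S
      [5,7] S   >
        [5,6] "heard" : S/(S\NP)
        [6,7] "the" : S\NP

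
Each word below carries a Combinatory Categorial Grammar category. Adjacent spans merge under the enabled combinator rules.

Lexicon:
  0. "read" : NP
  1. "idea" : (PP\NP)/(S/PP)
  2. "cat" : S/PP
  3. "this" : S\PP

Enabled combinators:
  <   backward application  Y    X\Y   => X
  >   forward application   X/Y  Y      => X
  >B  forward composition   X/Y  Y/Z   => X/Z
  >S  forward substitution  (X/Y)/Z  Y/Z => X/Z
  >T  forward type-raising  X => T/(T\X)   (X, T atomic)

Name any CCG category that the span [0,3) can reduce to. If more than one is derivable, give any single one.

PP

[0,4] S   <
  [0,3] PP   <
    [0,1] "read" : NP
    [1,3] PP\NP   >
      [1,2] "idea" : (PP\NP)/(S/PP)
      [2,3] "cat" : S/PP
  [3,4] "this" : S\PP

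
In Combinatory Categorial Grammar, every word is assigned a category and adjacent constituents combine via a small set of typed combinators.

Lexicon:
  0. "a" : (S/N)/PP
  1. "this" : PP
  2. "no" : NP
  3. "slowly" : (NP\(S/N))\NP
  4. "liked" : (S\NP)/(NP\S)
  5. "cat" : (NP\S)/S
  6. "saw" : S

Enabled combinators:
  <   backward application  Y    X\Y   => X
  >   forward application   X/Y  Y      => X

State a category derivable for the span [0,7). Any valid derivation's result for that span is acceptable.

[0,7] S   <
  [0,4] NP   <
    [0,2] S/N   >
      [0,1] "a" : (S/N)/PP
      [1,2] "this" : PP
    [2,4] NP\(S/N)   <
      [2,3] "no" : NP
      [3,4] "slowly" : (NP\(S/N))\NP
  [4,7] S\NP   >
    [4,5] "liked" : (S\NP)/(NP\S)
    [5,7] NP\S   >
      [5,6] "cat" : (NP\S)/S
      [6,7] "saw" : S

S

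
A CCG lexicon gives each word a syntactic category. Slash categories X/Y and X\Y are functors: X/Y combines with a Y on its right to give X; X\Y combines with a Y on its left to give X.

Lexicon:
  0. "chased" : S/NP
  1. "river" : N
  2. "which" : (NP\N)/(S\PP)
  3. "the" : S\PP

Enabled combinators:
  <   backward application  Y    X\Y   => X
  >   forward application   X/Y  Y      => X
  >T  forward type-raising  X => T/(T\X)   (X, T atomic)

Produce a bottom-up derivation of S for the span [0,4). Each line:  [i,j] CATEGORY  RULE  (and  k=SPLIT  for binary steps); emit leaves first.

[0,1] S/NP  lex  "chased"
[1,2] N  lex  "river"
[1,2] NP/(NP\N)  >T
[2,3] (NP\N)/(S\PP)  lex  "which"
[3,4] S\PP  lex  "the"
[2,4] NP\N  >  k=3
[1,4] NP  >  k=2
[0,4] S  >  k=1

[0,4] S   >
  [0,1] "chased" : S/NP
  [1,4] NP   >
    [1,2] NP/(NP\N)   >T
      [1,2] "river" : N
    [2,4] NP\N   >
      [2,3] "which" : (NP\N)/(S\PP)
      [3,4] "the" : S\PP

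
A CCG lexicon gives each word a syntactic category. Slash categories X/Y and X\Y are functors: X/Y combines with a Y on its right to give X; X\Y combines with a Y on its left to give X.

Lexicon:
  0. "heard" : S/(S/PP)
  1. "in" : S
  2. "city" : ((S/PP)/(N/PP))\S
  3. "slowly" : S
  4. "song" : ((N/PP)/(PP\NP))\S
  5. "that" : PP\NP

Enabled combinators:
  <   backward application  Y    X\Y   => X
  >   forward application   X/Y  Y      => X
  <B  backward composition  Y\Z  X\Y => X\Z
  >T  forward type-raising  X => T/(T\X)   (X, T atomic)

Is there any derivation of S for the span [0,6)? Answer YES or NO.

YES

[0,6] S   >
  [0,1] "heard" : S/(S/PP)
  [1,6] S/PP   >
    [1,3] (S/PP)/(N/PP)   <
      [1,2] "in" : S
      [2,3] "city" : ((S/PP)/(N/PP))\S
    [3,6] N/PP   >
      [3,5] (N/PP)/(PP\NP)   <
        [3,4] "slowly" : S
        [4,5] "song" : ((N/PP)/(PP\NP))\S
      [5,6] "that" : PP\NP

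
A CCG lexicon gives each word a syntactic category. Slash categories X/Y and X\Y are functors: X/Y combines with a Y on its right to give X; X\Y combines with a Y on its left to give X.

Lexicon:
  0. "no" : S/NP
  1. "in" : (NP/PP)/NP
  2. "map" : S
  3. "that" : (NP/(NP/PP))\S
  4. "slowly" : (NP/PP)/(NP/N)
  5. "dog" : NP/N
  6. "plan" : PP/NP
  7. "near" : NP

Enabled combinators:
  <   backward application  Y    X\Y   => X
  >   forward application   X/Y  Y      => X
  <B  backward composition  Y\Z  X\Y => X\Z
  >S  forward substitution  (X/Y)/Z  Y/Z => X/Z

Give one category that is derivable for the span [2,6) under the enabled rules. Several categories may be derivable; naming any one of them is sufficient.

[0,8] S   >
  [0,1] "no" : S/NP
  [1,8] NP   >
    [1,6] NP/PP   >
      [1,2] "in" : (NP/PP)/NP
      [2,6] NP   >
        [2,4] NP/(NP/PP)   <
          [2,3] "map" : S
          [3,4] "that" : (NP/(NP/PP))\S
        [4,6] NP/PP   >
          [4,5] "slowly" : (NP/PP)/(NP/N)
          [5,6] "dog" : NP/N
    [6,8] PP   >
      [6,7] "plan" : PP/NP
      [7,8] "near" : NP

NP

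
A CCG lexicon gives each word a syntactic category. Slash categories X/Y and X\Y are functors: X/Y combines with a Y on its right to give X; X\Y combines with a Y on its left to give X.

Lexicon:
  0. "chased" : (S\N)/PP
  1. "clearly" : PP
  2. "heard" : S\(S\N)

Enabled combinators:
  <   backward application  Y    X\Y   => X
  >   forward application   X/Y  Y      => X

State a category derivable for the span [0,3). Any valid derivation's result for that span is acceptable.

S

[0,3] S   <
  [0,2] S\N   >
    [0,1] "chased" : (S\N)/PP
    [1,2] "clearly" : PP
  [2,3] "heard" : S\(S\N)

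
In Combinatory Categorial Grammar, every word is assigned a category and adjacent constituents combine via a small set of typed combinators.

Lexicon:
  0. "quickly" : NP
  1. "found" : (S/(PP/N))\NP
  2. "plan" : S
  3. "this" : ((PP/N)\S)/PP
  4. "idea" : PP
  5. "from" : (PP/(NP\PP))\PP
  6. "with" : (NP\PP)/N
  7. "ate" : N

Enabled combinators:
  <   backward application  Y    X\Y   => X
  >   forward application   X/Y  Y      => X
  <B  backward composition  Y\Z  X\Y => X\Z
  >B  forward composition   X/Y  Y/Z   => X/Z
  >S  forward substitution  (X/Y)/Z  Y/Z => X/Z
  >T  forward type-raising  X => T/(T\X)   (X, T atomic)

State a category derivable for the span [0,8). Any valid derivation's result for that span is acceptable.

[0,8] S   >
  [0,2] S/(PP/N)   <
    [0,1] "quickly" : NP
    [1,2] "found" : (S/(PP/N))\NP
  [2,8] PP/N   <
    [2,3] "plan" : S
    [3,8] (PP/N)\S   >
      [3,4] "this" : ((PP/N)\S)/PP
      [4,8] PP   >
        [4,7] PP/N   >B
          [4,6] PP/(NP\PP)   <
            [4,5] "idea" : PP
            [5,6] "from" : (PP/(NP\PP))\PP
          [6,7] "with" : (NP\PP)/N
        [7,8] "ate" : N

S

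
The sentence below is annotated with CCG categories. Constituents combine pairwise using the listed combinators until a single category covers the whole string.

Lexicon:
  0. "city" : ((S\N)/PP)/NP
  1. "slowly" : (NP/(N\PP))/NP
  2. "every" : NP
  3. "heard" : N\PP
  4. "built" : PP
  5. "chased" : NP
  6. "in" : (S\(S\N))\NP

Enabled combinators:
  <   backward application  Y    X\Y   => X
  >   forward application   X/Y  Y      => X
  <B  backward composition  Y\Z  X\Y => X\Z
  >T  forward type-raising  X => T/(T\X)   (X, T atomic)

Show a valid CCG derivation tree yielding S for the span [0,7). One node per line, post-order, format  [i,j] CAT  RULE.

[0,1] ((S\N)/PP)/NP  lex  "city"
[1,2] (NP/(N\PP))/NP  lex  "slowly"
[2,3] NP  lex  "every"
[1,3] NP/(N\PP)  >  k=2
[3,4] N\PP  lex  "heard"
[1,4] NP  >  k=3
[0,4] (S\N)/PP  >  k=1
[4,5] PP  lex  "built"
[0,5] S\N  >  k=4
[5,6] NP  lex  "chased"
[6,7] (S\(S\N))\NP  lex  "in"
[5,7] S\(S\N)  <  k=6
[0,7] S  <  k=5

[0,7] S   <
  [0,5] S\N   >
    [0,4] (S\N)/PP   >
      [0,1] "city" : ((S\N)/PP)/NP
      [1,4] NP   >
        [1,3] NP/(N\PP)   >
          [1,2] "slowly" : (NP/(N\PP))/NP
          [2,3] "every" : NP
        [3,4] "heard" : N\PP
    [4,5] "built" : PP
  [5,7] S\(S\N)   <
    [5,6] "chased" : NP
    [6,7] "in" : (S\(S\N))\NP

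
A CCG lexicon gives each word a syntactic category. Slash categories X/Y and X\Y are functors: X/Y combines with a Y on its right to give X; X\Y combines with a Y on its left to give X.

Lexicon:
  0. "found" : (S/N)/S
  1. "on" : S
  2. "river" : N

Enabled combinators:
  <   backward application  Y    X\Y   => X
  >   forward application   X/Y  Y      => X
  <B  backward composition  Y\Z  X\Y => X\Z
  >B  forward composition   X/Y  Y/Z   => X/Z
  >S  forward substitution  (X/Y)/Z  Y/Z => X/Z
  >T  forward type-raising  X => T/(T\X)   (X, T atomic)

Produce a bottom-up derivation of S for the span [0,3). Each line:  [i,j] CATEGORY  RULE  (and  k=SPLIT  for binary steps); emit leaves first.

[0,1] (S/N)/S  lex  "found"
[1,2] S  lex  "on"
[0,2] S/N  >  k=1
[2,3] N  lex  "river"
[0,3] S  >  k=2

[0,3] S   >
  [0,2] S/N   >
    [0,1] "found" : (S/N)/S
    [1,2] "on" : S
  [2,3] "river" : N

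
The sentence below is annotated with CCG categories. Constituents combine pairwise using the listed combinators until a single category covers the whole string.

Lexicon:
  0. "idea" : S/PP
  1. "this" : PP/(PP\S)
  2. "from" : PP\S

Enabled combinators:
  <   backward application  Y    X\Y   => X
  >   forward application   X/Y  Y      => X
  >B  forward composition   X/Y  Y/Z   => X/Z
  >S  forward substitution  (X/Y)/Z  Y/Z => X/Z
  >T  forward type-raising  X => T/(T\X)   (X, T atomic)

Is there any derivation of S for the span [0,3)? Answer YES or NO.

YES

[0,3] S   >
  [0,1] "idea" : S/PP
  [1,3] PP   >
    [1,2] "this" : PP/(PP\S)
    [2,3] "from" : PP\S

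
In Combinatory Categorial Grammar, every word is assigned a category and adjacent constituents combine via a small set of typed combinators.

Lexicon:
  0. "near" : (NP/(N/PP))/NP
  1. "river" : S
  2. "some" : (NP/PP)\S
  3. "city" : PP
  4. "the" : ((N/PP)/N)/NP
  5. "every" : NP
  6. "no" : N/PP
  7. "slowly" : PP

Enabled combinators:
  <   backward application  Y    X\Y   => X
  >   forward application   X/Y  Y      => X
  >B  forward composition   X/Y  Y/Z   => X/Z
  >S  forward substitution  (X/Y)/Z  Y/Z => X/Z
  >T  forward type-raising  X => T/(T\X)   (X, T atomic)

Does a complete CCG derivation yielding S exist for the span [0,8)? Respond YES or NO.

NO

(NP/(N/PP))/NP S (NP/PP)\S PP ((N/PP)/N)/NP NP N/PP PP
CKY chart[0,8] = {N/(N\NP), NP, NP/(NP\NP), NP/(N\N), NP/(PP\PP), PP/(PP\NP), S/(S\NP)}; S ∉ chart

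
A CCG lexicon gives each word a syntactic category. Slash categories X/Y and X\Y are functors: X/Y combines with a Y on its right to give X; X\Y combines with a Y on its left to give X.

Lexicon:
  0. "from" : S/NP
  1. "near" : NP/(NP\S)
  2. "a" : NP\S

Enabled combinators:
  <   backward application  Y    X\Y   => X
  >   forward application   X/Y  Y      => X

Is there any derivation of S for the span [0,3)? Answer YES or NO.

YES

[0,3] S   >
  [0,1] "from" : S/NP
  [1,3] NP   >
    [1,2] "near" : NP/(NP\S)
    [2,3] "a" : NP\S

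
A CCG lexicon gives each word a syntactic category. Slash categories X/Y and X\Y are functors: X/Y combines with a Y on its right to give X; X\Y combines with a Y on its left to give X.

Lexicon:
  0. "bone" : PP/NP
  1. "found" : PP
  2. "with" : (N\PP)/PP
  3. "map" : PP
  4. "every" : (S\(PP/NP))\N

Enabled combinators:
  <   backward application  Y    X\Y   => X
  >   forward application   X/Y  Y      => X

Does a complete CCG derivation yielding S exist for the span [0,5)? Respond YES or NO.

YES

[0,5] S   <
  [0,1] "bone" : PP/NP
  [1,5] S\(PP/NP)   <
    [1,4] N   <
      [1,2] "found" : PP
      [2,4] N\PP   >
        [2,3] "with" : (N\PP)/PP
        [3,4] "map" : PP
    [4,5] "every" : (S\(PP/NP))\N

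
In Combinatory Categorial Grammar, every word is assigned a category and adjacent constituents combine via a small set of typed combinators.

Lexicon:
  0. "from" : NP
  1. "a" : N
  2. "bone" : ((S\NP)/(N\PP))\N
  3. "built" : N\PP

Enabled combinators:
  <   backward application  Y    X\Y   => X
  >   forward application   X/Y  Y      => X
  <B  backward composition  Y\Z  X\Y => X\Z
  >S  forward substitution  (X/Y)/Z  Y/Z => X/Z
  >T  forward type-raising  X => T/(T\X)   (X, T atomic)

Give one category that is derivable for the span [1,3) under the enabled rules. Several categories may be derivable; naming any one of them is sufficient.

(S\NP)/(N\PP)

[0,4] S   <
  [0,1] "from" : NP
  [1,4] S\NP   >
    [1,3] (S\NP)/(N\PP)   <
      [1,2] "a" : N
      [2,3] "bone" : ((S\NP)/(N\PP))\N
    [3,4] "built" : N\PP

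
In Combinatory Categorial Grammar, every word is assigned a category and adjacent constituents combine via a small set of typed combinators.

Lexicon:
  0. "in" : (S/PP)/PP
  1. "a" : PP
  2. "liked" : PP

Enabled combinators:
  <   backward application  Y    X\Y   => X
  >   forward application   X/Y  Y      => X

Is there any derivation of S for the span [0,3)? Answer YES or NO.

YES

[0,3] S   >
  [0,2] S/PP   >
    [0,1] "in" : (S/PP)/PP
    [1,2] "a" : PP
  [2,3] "liked" : PP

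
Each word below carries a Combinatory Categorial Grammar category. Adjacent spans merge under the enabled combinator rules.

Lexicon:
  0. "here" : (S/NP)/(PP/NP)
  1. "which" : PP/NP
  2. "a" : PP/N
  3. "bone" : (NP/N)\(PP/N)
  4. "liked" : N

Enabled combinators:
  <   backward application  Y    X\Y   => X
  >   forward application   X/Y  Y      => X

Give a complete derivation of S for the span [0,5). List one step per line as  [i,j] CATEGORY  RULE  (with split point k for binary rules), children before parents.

[0,5] S   >
  [0,2] S/NP   >
    [0,1] "here" : (S/NP)/(PP/NP)
    [1,2] "which" : PP/NP
  [2,5] NP   >
    [2,4] NP/N   <
      [2,3] "a" : PP/N
      [3,4] "bone" : (NP/N)\(PP/N)
    [4,5] "liked" : N

[0,1] (S/NP)/(PP/NP)  lex  "here"
[1,2] PP/NP  lex  "which"
[0,2] S/NP  >  k=1
[2,3] PP/N  lex  "a"
[3,4] (NP/N)\(PP/N)  lex  "bone"
[2,4] NP/N  <  k=3
[4,5] N  lex  "liked"
[2,5] NP  >  k=4
[0,5] S  >  k=2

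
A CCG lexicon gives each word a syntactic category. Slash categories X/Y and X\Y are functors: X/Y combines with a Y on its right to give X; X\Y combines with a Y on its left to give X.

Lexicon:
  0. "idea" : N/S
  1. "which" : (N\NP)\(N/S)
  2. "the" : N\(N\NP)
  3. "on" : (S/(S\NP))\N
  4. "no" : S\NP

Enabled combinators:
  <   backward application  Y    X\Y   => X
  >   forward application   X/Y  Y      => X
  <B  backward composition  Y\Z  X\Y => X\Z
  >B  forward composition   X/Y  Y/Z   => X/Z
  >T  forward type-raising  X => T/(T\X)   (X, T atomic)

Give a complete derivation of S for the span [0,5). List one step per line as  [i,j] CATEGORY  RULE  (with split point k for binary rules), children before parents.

[0,5] S   >
  [0,4] S/(S\NP)   <
    [0,3] N   <
      [0,2] N\NP   <
        [0,1] "idea" : N/S
        [1,2] "which" : (N\NP)\(N/S)
      [2,3] "the" : N\(N\NP)
    [3,4] "on" : (S/(S\NP))\N
  [4,5] "no" : S\NP

[0,1] N/S  lex  "idea"
[1,2] (N\NP)\(N/S)  lex  "which"
[0,2] N\NP  <  k=1
[2,3] N\(N\NP)  lex  "the"
[0,3] N  <  k=2
[3,4] (S/(S\NP))\N  lex  "on"
[0,4] S/(S\NP)  <  k=3
[4,5] S\NP  lex  "no"
[0,5] S  >  k=4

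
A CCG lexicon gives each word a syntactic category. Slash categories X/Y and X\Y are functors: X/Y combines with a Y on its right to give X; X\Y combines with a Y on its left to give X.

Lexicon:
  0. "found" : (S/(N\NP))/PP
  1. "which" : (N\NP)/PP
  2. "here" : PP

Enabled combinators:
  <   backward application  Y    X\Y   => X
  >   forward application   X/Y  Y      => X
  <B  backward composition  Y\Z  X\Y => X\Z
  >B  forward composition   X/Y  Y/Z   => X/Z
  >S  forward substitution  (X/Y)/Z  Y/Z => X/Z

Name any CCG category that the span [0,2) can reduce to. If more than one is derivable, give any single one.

[0,3] S   >
  [0,2] S/PP   >S
    [0,1] "found" : (S/(N\NP))/PP
    [1,2] "which" : (N\NP)/PP
  [2,3] "here" : PP

S/PP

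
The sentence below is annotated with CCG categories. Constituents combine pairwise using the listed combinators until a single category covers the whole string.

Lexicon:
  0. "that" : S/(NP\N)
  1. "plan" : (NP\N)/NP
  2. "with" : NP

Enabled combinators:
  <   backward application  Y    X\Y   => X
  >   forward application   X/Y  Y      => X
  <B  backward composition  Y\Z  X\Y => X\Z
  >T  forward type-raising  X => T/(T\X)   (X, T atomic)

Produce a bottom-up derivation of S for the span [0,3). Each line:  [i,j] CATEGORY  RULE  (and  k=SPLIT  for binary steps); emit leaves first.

[0,1] S/(NP\N)  lex  "that"
[1,2] (NP\N)/NP  lex  "plan"
[2,3] NP  lex  "with"
[1,3] NP\N  >  k=2
[0,3] S  >  k=1

[0,3] S   >
  [0,1] "that" : S/(NP\N)
  [1,3] NP\N   >
    [1,2] "plan" : (NP\N)/NP
    [2,3] "with" : NP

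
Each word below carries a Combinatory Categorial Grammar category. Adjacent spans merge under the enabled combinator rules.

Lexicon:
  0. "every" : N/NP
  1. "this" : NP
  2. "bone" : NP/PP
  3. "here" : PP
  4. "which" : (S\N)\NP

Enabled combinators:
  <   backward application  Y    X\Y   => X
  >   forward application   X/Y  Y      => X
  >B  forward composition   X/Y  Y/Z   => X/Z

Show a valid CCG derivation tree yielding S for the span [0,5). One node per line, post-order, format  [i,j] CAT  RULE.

[0,5] S   <
  [0,2] N   >
    [0,1] "every" : N/NP
    [1,2] "this" : NP
  [2,5] S\N   <
    [2,4] NP   >
      [2,3] "bone" : NP/PP
      [3,4] "here" : PP
    [4,5] "which" : (S\N)\NP

[0,1] N/NP  lex  "every"
[1,2] NP  lex  "this"
[0,2] N  >  k=1
[2,3] NP/PP  lex  "bone"
[3,4] PP  lex  "here"
[2,4] NP  >  k=3
[4,5] (S\N)\NP  lex  "which"
[2,5] S\N  <  k=4
[0,5] S  <  k=2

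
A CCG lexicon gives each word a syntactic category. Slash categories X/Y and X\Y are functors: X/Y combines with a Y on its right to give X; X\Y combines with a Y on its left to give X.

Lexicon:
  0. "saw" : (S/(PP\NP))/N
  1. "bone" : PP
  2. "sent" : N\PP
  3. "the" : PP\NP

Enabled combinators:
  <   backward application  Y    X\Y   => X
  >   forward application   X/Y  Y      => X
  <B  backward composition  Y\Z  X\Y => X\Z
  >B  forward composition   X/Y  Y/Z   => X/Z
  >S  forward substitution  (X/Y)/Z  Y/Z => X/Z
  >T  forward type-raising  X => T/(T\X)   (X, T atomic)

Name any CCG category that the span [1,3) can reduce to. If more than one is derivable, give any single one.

[0,4] S   >
  [0,3] S/(PP\NP)   >
    [0,1] "saw" : (S/(PP\NP))/N
    [1,3] N   >
      [1,2] N/(N\PP)   >T
        [1,2] "bone" : PP
      [2,3] "sent" : N\PP
  [3,4] "the" : PP\NP

N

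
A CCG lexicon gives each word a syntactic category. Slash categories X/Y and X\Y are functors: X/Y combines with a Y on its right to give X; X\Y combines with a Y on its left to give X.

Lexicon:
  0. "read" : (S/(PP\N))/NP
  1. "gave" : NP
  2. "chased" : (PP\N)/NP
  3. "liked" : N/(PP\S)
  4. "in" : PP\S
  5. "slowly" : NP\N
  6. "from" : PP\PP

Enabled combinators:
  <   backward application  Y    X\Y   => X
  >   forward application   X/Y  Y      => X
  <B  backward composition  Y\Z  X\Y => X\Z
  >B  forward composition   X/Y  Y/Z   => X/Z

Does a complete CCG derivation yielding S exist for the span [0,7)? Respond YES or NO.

YES

[0,7] S   >
  [0,2] S/(PP\N)   >
    [0,1] "read" : (S/(PP\N))/NP
    [1,2] "gave" : NP
  [2,7] PP\N   <B
    [2,6] PP\N   >
      [2,3] "chased" : (PP\N)/NP
      [3,6] NP   <
        [3,5] N   >
          [3,4] "liked" : N/(PP\S)
          [4,5] "in" : PP\S
        [5,6] "slowly" : NP\N
    [6,7] "from" : PP\PP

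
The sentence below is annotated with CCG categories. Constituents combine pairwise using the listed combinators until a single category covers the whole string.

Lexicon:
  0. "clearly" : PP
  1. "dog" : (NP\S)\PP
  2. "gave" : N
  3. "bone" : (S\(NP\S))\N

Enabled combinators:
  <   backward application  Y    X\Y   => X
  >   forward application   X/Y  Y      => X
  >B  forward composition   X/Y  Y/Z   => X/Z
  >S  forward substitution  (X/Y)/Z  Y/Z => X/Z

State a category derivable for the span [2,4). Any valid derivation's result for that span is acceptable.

[0,4] S   <
  [0,2] NP\S   <
    [0,1] "clearly" : PP
    [1,2] "dog" : (NP\S)\PP
  [2,4] S\(NP\S)   <
    [2,3] "gave" : N
    [3,4] "bone" : (S\(NP\S))\N

S\(NP\S)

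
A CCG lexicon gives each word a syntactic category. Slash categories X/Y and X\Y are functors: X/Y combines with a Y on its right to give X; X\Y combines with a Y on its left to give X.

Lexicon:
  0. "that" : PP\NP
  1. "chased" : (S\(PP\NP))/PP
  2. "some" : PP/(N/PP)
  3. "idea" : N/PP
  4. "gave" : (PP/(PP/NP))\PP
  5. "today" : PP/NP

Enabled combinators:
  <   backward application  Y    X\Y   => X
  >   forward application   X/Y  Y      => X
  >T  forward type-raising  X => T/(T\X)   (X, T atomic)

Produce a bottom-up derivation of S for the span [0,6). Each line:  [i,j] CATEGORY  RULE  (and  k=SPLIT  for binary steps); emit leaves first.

[0,6] S   <
  [0,1] "that" : PP\NP
  [1,6] S\(PP\NP)   >
    [1,2] "chased" : (S\(PP\NP))/PP
    [2,6] PP   >
      [2,5] PP/(PP/NP)   <
        [2,4] PP   >
          [2,3] "some" : PP/(N/PP)
          [3,4] "idea" : N/PP
        [4,5] "gave" : (PP/(PP/NP))\PP
      [5,6] "today" : PP/NP

[0,1] PP\NP  lex  "that"
[1,2] (S\(PP\NP))/PP  lex  "chased"
[2,3] PP/(N/PP)  lex  "some"
[3,4] N/PP  lex  "idea"
[2,4] PP  >  k=3
[4,5] (PP/(PP/NP))\PP  lex  "gave"
[2,5] PP/(PP/NP)  <  k=4
[5,6] PP/NP  lex  "today"
[2,6] PP  >  k=5
[1,6] S\(PP\NP)  >  k=2
[0,6] S  <  k=1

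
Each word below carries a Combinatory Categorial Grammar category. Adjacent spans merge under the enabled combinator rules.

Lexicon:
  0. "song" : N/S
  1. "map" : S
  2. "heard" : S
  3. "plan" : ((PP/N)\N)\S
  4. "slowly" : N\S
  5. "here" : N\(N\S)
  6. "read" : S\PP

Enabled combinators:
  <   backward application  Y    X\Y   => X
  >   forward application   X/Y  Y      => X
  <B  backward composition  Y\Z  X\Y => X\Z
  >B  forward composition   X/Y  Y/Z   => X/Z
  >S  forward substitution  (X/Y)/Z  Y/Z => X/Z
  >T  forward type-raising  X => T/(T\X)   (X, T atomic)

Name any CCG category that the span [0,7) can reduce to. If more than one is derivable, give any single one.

[0,7] S   <
  [0,6] PP   >
    [0,4] PP/N   <
      [0,2] N   >
        [0,1] "song" : N/S
        [1,2] "map" : S
      [2,4] (PP/N)\N   <
        [2,3] "heard" : S
        [3,4] "plan" : ((PP/N)\N)\S
    [4,6] N   <
      [4,5] "slowly" : N\S
      [5,6] "here" : N\(N\S)
  [6,7] "read" : S\PP

S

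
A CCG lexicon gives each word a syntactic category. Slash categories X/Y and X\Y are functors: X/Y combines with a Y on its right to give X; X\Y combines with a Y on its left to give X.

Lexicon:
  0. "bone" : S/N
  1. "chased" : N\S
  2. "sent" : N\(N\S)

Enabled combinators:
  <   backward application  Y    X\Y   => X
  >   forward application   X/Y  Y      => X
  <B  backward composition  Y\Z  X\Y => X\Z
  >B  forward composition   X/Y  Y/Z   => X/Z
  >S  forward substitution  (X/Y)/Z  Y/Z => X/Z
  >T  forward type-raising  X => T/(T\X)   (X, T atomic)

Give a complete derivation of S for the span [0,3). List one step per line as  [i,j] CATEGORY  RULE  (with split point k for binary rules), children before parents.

[0,1] S/N  lex  "bone"
[1,2] N\S  lex  "chased"
[2,3] N\(N\S)  lex  "sent"
[1,3] N  <  k=2
[0,3] S  >  k=1

[0,3] S   >
  [0,1] "bone" : S/N
  [1,3] N   <
    [1,2] "chased" : N\S
    [2,3] "sent" : N\(N\S)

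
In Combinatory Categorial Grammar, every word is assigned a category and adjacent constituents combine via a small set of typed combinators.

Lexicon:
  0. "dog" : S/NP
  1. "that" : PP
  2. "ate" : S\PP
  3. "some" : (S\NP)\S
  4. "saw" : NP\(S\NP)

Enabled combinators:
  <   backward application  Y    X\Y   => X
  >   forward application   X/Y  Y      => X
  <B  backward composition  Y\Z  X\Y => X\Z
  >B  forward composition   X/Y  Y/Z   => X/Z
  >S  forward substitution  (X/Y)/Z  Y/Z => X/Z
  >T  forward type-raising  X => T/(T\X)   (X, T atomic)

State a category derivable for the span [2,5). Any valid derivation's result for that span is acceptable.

NP\PP

[0,5] S   >
  [0,1] "dog" : S/NP
  [1,5] NP   <
    [1,2] "that" : PP
    [2,5] NP\PP   <B
      [2,3] "ate" : S\PP
      [3,5] NP\S   <B
        [3,4] "some" : (S\NP)\S
        [4,5] "saw" : NP\(S\NP)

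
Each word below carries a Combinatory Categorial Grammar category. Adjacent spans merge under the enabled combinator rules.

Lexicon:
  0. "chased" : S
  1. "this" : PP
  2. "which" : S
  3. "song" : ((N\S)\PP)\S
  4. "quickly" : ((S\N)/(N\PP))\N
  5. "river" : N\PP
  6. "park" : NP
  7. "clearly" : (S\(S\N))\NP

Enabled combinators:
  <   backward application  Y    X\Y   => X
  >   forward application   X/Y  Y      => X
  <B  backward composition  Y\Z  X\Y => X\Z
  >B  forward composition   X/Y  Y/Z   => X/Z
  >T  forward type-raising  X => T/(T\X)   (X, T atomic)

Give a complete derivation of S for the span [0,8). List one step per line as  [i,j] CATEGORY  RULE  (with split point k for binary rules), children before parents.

[0,8] S   <
  [0,6] S\N   >
    [0,5] (S\N)/(N\PP)   <
      [0,4] N   <
        [0,1] "chased" : S
        [1,4] N\S   <
          [1,2] "this" : PP
          [2,4] (N\S)\PP   <
            [2,3] "which" : S
            [3,4] "song" : ((N\S)\PP)\S
      [4,5] "quickly" : ((S\N)/(N\PP))\N
    [5,6] "river" : N\PP
  [6,8] S\(S\N)   <
    [6,7] "park" : NP
    [7,8] "clearly" : (S\(S\N))\NP

[0,1] S  lex  "chased"
[1,2] PP  lex  "this"
[2,3] S  lex  "which"
[3,4] ((N\S)\PP)\S  lex  "song"
[2,4] (N\S)\PP  <  k=3
[1,4] N\S  <  k=2
[0,4] N  <  k=1
[4,5] ((S\N)/(N\PP))\N  lex  "quickly"
[0,5] (S\N)/(N\PP)  <  k=4
[5,6] N\PP  lex  "river"
[0,6] S\N  >  k=5
[6,7] NP  lex  "park"
[7,8] (S\(S\N))\NP  lex  "clearly"
[6,8] S\(S\N)  <  k=7
[0,8] S  <  k=6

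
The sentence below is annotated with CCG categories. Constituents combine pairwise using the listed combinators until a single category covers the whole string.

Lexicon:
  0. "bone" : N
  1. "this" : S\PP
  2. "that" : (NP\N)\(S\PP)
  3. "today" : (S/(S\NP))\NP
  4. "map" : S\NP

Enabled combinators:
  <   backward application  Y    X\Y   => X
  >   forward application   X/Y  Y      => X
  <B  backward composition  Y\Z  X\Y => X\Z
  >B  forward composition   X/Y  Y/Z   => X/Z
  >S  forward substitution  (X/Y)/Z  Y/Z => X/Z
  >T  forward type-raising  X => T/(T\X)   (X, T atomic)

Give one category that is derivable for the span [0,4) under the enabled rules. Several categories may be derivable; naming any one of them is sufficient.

[0,5] S   >
  [0,4] S/(S\NP)   <
    [0,3] NP   <
      [0,1] "bone" : N
      [1,3] NP\N   <
        [1,2] "this" : S\PP
        [2,3] "that" : (NP\N)\(S\PP)
    [3,4] "today" : (S/(S\NP))\NP
  [4,5] "map" : S\NP

S/(S\NP)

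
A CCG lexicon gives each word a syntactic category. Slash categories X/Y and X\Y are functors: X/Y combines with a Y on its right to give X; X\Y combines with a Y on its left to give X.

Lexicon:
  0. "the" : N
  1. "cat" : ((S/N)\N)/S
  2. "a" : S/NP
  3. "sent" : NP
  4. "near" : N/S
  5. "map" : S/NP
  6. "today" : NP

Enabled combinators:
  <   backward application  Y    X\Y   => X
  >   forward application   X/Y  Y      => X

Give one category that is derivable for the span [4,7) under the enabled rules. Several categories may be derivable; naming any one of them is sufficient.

[0,7] S   >
  [0,4] S/N   <
    [0,1] "the" : N
    [1,4] (S/N)\N   >
      [1,2] "cat" : ((S/N)\N)/S
      [2,4] S   >
        [2,3] "a" : S/NP
        [3,4] "sent" : NP
  [4,7] N   >
    [4,5] "near" : N/S
    [5,7] S   >
      [5,6] "map" : S/NP
      [6,7] "today" : NP

N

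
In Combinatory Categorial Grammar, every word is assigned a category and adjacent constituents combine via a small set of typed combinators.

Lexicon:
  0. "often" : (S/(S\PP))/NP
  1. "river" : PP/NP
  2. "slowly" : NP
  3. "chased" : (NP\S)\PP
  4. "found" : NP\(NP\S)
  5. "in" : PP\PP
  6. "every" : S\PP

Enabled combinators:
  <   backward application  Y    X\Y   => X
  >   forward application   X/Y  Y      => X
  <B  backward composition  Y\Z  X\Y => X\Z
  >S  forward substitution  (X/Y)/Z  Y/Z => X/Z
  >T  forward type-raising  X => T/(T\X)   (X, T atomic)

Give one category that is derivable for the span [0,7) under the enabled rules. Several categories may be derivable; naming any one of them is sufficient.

S

[0,7] S   >
  [0,5] S/(S\PP)   >
    [0,1] "often" : (S/(S\PP))/NP
    [1,5] NP   <
      [1,4] NP\S   <
        [1,3] PP   >
          [1,2] "river" : PP/NP
          [2,3] "slowly" : NP
        [3,4] "chased" : (NP\S)\PP
      [4,5] "found" : NP\(NP\S)
  [5,7] S\PP   <B
    [5,6] "in" : PP\PP
    [6,7] "every" : S\PP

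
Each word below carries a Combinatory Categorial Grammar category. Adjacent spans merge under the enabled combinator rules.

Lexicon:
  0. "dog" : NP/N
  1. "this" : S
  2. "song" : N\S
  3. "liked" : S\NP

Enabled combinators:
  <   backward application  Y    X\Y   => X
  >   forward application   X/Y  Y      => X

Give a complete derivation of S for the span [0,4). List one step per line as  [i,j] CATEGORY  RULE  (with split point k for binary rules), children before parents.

[0,1] NP/N  lex  "dog"
[1,2] S  lex  "this"
[2,3] N\S  lex  "song"
[1,3] N  <  k=2
[0,3] NP  >  k=1
[3,4] S\NP  lex  "liked"
[0,4] S  <  k=3

[0,4] S   <
  [0,3] NP   >
    [0,1] "dog" : NP/N
    [1,3] N   <
      [1,2] "this" : S
      [2,3] "song" : N\S
  [3,4] "liked" : S\NP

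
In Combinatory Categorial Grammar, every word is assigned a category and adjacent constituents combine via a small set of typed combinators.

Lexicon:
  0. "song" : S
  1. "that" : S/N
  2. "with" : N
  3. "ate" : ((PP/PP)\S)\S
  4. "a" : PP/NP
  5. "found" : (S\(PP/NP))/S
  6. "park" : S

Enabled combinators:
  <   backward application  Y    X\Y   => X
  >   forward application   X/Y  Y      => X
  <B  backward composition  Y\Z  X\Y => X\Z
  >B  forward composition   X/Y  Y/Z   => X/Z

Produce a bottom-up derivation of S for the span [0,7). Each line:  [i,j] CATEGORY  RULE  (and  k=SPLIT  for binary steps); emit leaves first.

[0,7] S   <
  [0,5] PP/NP   >B
    [0,4] PP/PP   <
      [0,1] "song" : S
      [1,4] (PP/PP)\S   <
        [1,3] S   >
          [1,2] "that" : S/N
          [2,3] "with" : N
        [3,4] "ate" : ((PP/PP)\S)\S
    [4,5] "a" : PP/NP
  [5,7] S\(PP/NP)   >
    [5,6] "found" : (S\(PP/NP))/S
    [6,7] "park" : S

[0,1] S  lex  "song"
[1,2] S/N  lex  "that"
[2,3] N  lex  "with"
[1,3] S  >  k=2
[3,4] ((PP/PP)\S)\S  lex  "ate"
[1,4] (PP/PP)\S  <  k=3
[0,4] PP/PP  <  k=1
[4,5] PP/NP  lex  "a"
[0,5] PP/NP  >B  k=4
[5,6] (S\(PP/NP))/S  lex  "found"
[6,7] S  lex  "park"
[5,7] S\(PP/NP)  >  k=6
[0,7] S  <  k=5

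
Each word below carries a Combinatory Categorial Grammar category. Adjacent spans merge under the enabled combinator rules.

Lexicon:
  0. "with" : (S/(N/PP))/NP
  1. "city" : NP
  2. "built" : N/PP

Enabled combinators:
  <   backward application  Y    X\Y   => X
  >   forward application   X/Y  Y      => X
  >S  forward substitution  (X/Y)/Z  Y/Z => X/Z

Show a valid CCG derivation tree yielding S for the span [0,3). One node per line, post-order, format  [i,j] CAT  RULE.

[0,1] (S/(N/PP))/NP  lex  "with"
[1,2] NP  lex  "city"
[0,2] S/(N/PP)  >  k=1
[2,3] N/PP  lex  "built"
[0,3] S  >  k=2

[0,3] S   >
  [0,2] S/(N/PP)   >
    [0,1] "with" : (S/(N/PP))/NP
    [1,2] "city" : NP
  [2,3] "built" : N/PP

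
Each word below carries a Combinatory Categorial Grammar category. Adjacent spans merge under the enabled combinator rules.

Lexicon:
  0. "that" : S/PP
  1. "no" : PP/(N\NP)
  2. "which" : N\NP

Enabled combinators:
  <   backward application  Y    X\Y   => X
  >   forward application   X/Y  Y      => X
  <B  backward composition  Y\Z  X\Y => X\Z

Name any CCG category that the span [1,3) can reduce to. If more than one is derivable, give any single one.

[0,3] S   >
  [0,1] "that" : S/PP
  [1,3] PP   >
    [1,2] "no" : PP/(N\NP)
    [2,3] "which" : N\NP

PP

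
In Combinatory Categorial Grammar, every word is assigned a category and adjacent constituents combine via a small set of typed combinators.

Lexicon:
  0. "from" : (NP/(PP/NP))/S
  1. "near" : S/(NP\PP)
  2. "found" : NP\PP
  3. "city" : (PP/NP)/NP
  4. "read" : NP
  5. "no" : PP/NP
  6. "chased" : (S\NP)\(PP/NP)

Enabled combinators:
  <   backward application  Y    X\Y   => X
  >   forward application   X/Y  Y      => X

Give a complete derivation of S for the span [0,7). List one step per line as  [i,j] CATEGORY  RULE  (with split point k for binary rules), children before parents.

[0,7] S   <
  [0,5] NP   >
    [0,3] NP/(PP/NP)   >
      [0,1] "from" : (NP/(PP/NP))/S
      [1,3] S   >
        [1,2] "near" : S/(NP\PP)
        [2,3] "found" : NP\PP
    [3,5] PP/NP   >
      [3,4] "city" : (PP/NP)/NP
      [4,5] "read" : NP
  [5,7] S\NP   <
    [5,6] "no" : PP/NP
    [6,7] "chased" : (S\NP)\(PP/NP)

[0,1] (NP/(PP/NP))/S  lex  "from"
[1,2] S/(NP\PP)  lex  "near"
[2,3] NP\PP  lex  "found"
[1,3] S  >  k=2
[0,3] NP/(PP/NP)  >  k=1
[3,4] (PP/NP)/NP  lex  "city"
[4,5] NP  lex  "read"
[3,5] PP/NP  >  k=4
[0,5] NP  >  k=3
[5,6] PP/NP  lex  "no"
[6,7] (S\NP)\(PP/NP)  lex  "chased"
[5,7] S\NP  <  k=6
[0,7] S  <  k=5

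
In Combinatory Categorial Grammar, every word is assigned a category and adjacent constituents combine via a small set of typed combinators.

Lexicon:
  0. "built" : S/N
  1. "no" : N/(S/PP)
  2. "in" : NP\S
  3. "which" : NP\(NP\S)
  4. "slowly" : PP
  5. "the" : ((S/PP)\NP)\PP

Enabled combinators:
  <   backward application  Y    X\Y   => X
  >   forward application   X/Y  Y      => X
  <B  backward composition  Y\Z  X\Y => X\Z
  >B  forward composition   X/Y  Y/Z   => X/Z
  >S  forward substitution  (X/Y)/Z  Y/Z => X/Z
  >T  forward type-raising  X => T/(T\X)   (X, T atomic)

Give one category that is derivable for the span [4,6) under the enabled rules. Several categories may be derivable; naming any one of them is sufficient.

[0,6] S   >
  [0,1] "built" : S/N
  [1,6] N   >
    [1,2] "no" : N/(S/PP)
    [2,6] S/PP   <
      [2,4] NP   <
        [2,3] "in" : NP\S
        [3,4] "which" : NP\(NP\S)
      [4,6] (S/PP)\NP   <
        [4,5] "slowly" : PP
        [5,6] "the" : ((S/PP)\NP)\PP

(S/PP)\NP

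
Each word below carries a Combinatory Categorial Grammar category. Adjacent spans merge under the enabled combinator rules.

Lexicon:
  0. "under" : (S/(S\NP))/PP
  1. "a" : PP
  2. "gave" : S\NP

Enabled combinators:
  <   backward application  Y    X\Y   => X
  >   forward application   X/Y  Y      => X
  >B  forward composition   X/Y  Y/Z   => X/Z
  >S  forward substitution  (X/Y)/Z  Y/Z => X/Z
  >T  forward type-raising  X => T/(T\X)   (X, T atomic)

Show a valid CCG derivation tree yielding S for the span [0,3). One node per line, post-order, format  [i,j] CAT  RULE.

[0,3] S   >
  [0,2] S/(S\NP)   >
    [0,1] "under" : (S/(S\NP))/PP
    [1,2] "a" : PP
  [2,3] "gave" : S\NP

[0,1] (S/(S\NP))/PP  lex  "under"
[1,2] PP  lex  "a"
[0,2] S/(S\NP)  >  k=1
[2,3] S\NP  lex  "gave"
[0,3] S  >  k=2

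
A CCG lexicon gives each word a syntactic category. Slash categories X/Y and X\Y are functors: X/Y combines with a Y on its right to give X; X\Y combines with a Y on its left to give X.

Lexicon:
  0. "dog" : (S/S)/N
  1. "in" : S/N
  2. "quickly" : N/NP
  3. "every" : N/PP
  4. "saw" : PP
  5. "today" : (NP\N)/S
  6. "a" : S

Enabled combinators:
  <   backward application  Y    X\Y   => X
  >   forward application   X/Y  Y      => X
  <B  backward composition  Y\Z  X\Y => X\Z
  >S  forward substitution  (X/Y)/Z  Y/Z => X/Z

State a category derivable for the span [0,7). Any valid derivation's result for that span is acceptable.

[0,7] S   >
  [0,2] S/N   >S
    [0,1] "dog" : (S/S)/N
    [1,2] "in" : S/N
  [2,7] N   >
    [2,3] "quickly" : N/NP
    [3,7] NP   <
      [3,5] N   >
        [3,4] "every" : N/PP
        [4,5] "saw" : PP
      [5,7] NP\N   >
        [5,6] "today" : (NP\N)/S
        [6,7] "a" : S

S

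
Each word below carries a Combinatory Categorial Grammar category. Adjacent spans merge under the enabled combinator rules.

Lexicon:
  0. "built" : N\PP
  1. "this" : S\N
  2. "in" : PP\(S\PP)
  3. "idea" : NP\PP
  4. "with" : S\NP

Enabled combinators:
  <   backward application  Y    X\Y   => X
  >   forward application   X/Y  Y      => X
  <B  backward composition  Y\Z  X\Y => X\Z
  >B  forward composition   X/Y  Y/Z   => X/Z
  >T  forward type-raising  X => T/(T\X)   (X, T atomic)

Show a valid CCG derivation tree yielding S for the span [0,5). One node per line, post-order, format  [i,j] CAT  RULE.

[0,1] N\PP  lex  "built"
[1,2] S\N  lex  "this"
[0,2] S\PP  <B  k=1
[2,3] PP\(S\PP)  lex  "in"
[0,3] PP  <  k=2
[3,4] NP\PP  lex  "idea"
[4,5] S\NP  lex  "with"
[3,5] S\PP  <B  k=4
[0,5] S  <  k=3

[0,5] S   <
  [0,3] PP   <
    [0,2] S\PP   <B
      [0,1] "built" : N\PP
      [1,2] "this" : S\N
    [2,3] "in" : PP\(S\PP)
  [3,5] S\PP   <B
    [3,4] "idea" : NP\PP
    [4,5] "with" : S\NP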